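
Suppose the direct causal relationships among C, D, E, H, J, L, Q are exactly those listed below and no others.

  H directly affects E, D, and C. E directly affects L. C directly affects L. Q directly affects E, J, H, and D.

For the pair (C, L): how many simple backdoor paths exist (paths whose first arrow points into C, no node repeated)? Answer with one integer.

3

A backdoor path from C to L is any simple undirected path whose first edge points into C (i.e. leaves C via a parent).
Parents of C: {H}.
Enumerating:
  P1: C <- H <- Q -> E -> L
  P2: C <- H -> E -> L
  P3: C <- H -> D <- Q -> E -> L
That exhausts the simple backdoor paths. Count: 3.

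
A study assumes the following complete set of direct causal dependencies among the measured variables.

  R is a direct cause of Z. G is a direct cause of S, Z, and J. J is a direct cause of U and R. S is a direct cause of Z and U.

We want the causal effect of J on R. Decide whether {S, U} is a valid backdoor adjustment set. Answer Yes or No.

Backdoor paths from J to R (paths whose first edge points into J):
  P1: J <- G -> S -> Z <- R
  P2: J <- G -> Z <- R
Condition 1 (no descendant of J in the set): FAILS — U is a descendant of J.
Condition 2 (every backdoor path blocked by {S, U}):
  P1: blocked at chain node S ∈ conditioning set.
  P2: blocked at collider Z (neither it nor any descendant is in the conditioning set).
{S, U} does not satisfy the backdoor criterion.

No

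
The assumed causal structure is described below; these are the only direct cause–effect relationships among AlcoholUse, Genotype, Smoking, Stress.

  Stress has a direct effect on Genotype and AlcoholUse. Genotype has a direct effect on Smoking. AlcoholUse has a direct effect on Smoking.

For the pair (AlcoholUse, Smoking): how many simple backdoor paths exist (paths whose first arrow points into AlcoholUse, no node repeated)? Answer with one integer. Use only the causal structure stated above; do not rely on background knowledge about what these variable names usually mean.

1

A backdoor path from AlcoholUse to Smoking is any simple undirected path whose first edge points into AlcoholUse (i.e. leaves AlcoholUse via a parent).
Parents of AlcoholUse: {Stress}.
Enumerating:
  P1: AlcoholUse <- Stress -> Genotype -> Smoking
That exhausts the simple backdoor paths. Count: 1.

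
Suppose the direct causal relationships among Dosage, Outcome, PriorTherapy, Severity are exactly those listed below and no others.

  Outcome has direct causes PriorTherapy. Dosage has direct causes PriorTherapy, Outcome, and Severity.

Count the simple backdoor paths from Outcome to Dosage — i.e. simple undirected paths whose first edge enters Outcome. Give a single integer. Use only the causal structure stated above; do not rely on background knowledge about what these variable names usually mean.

1

A backdoor path from Outcome to Dosage is any simple undirected path whose first edge points into Outcome (i.e. leaves Outcome via a parent).
Parents of Outcome: {PriorTherapy}.
Enumerating:
  P1: Outcome <- PriorTherapy -> Dosage
That exhausts the simple backdoor paths. Count: 1.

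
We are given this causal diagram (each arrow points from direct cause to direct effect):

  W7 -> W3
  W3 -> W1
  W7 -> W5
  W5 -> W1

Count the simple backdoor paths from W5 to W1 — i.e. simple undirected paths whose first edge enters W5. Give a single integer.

A backdoor path from W5 to W1 is any simple undirected path whose first edge points into W5 (i.e. leaves W5 via a parent).
Parents of W5: {W7}.
Enumerating:
  P1: W5 <- W7 -> W3 -> W1
That exhausts the simple backdoor paths. Count: 1.

1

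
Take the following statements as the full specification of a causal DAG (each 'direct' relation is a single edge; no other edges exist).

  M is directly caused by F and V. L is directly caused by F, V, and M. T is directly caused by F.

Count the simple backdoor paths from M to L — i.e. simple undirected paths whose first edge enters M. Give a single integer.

A backdoor path from M to L is any simple undirected path whose first edge points into M (i.e. leaves M via a parent).
Parents of M: {F, V}.
Enumerating:
  P1: M <- F -> L
  P2: M <- V -> L
That exhausts the simple backdoor paths. Count: 2.

2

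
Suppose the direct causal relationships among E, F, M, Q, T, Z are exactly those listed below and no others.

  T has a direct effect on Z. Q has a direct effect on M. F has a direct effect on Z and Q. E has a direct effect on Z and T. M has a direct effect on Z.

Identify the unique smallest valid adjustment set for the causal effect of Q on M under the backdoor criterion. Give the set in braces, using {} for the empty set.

Variables eligible for adjustment (non-descendants of Q, excluding Q and M): {E, F, T}.
Backdoor paths from Q to M:
  P1: Q <- F -> Z <- M
Each backdoor path contains an unconditioned collider, so every path is already blocked with the empty conditioning set:
  P1: blocked at collider Z (neither it nor any descendant is in the conditioning set).
The empty set is therefore the unique smallest valid set.

{}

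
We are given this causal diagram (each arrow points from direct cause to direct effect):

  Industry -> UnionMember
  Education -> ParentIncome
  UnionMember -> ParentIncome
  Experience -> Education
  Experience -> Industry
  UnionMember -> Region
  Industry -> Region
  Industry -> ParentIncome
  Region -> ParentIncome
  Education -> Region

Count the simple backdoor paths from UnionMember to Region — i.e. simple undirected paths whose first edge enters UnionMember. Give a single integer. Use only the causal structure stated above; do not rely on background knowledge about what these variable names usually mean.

5

A backdoor path from UnionMember to Region is any simple undirected path whose first edge points into UnionMember (i.e. leaves UnionMember via a parent).
Parents of UnionMember: {Industry}.
Enumerating:
  P1: UnionMember <- Industry <- Experience -> Education -> Region
  P2: UnionMember <- Industry <- Experience -> Education -> ParentIncome <- Region
  P3: UnionMember <- Industry -> Region
  P4: UnionMember <- Industry -> ParentIncome <- Education -> Region
  P5: UnionMember <- Industry -> ParentIncome <- Region
That exhausts the simple backdoor paths. Count: 5.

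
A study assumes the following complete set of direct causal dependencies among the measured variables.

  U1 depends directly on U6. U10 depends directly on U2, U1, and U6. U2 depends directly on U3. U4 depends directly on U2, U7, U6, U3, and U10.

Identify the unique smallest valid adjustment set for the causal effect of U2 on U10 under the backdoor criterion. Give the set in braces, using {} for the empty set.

{}

Variables eligible for adjustment (non-descendants of U2, excluding U2 and U10): {U1, U3, U6, U7}.
Backdoor paths from U2 to U10:
  P1: U2 <- U3 -> U4 <- U6 -> U1 -> U10
  P2: U2 <- U3 -> U4 <- U6 -> U10
  P3: U2 <- U3 -> U4 <- U10
Each backdoor path contains an unconditioned collider, so every path is already blocked with the empty conditioning set:
  P1: blocked at collider U4 (neither it nor any descendant is in the conditioning set).
  P2: blocked at collider U4 (neither it nor any descendant is in the conditioning set).
  P3: blocked at collider U4 (neither it nor any descendant is in the conditioning set).
The empty set is therefore the unique smallest valid set.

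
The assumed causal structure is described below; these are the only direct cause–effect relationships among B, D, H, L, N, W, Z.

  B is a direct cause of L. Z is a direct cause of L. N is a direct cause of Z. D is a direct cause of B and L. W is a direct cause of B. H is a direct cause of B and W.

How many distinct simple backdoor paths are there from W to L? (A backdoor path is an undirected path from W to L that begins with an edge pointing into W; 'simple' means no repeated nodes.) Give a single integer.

2

A backdoor path from W to L is any simple undirected path whose first edge points into W (i.e. leaves W via a parent).
Parents of W: {H}.
Enumerating:
  P1: W <- H -> B <- D -> L
  P2: W <- H -> B -> L
That exhausts the simple backdoor paths. Count: 2.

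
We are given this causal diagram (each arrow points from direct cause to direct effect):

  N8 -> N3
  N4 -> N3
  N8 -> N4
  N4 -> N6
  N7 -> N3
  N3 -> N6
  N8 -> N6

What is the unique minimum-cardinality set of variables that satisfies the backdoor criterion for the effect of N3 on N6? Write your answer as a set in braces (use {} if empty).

{N4, N8}

Variables eligible for adjustment (non-descendants of N3, excluding N3 and N6): {N4, N7, N8}.
Backdoor paths from N3 to N6:
  P1: N3 <- N8 -> N4 -> N6
  P2: N3 <- N8 -> N6
  P3: N3 <- N4 <- N8 -> N6
  P4: N3 <- N4 -> N6
The empty set is not sufficient: P1 (N3 <- N8 -> N4 -> N6) has no collider blocking it and no conditioned non-collider, so it is open.
Try {N4, N8}:
  P1: blocked at fork node N8 ∈ conditioning set.
  P2: blocked at fork node N8 ∈ conditioning set.
  P3: blocked at chain node N4 ∈ conditioning set.
  P4: blocked at fork node N4 ∈ conditioning set.
{N4, N8} contains no descendant of N3 and blocks every backdoor path.
Every element of {N4, N8} is needed (dropping N4 leaves P4 open; dropping N8 leaves P2 open), so no proper subset is valid.
Among all size-2 subsets of the eligible variables, only {N4, N8} blocks every backdoor path, so it is the unique smallest valid adjustment set.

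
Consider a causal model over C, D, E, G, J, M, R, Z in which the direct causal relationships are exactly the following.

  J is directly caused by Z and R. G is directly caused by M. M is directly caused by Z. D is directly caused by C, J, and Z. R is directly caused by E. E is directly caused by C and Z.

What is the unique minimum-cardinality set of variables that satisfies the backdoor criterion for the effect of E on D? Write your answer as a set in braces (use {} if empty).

{C, Z}

Variables eligible for adjustment (non-descendants of E, excluding E and D): {C, G, M, Z}.
Backdoor paths from E to D:
  P1: E <- Z -> J -> D
  P2: E <- Z -> D
  P3: E <- C -> D
The empty set is not sufficient: P1 (E <- Z -> J -> D) has no collider blocking it and no conditioned non-collider, so it is open.
Try {C, Z}:
  P1: blocked at fork node Z ∈ conditioning set.
  P2: blocked at fork node Z ∈ conditioning set.
  P3: blocked at fork node C ∈ conditioning set.
{C, Z} contains no descendant of E and blocks every backdoor path.
Every element of {C, Z} is needed (dropping C leaves P3 open; dropping Z leaves P1 open), so no proper subset is valid.
Among all size-2 subsets of the eligible variables, only {C, Z} blocks every backdoor path, so it is the unique smallest valid adjustment set.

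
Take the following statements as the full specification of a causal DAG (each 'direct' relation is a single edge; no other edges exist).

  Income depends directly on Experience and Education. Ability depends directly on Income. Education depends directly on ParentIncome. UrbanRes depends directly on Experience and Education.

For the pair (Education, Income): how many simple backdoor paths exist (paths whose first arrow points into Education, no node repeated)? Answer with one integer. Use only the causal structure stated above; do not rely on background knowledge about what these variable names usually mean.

A backdoor path from Education to Income is any simple undirected path whose first edge points into Education (i.e. leaves Education via a parent).
Parents of Education: {ParentIncome}.
No simple path from any parent of Education reaches Income without revisiting Education, so there are no backdoor paths.

0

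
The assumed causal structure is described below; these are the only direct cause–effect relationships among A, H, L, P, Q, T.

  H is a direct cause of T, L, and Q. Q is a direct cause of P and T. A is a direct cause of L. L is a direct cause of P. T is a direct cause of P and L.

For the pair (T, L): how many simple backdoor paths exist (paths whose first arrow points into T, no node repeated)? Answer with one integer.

A backdoor path from T to L is any simple undirected path whose first edge points into T (i.e. leaves T via a parent).
Parents of T: {H, Q}.
Enumerating:
  P1: T <- H -> Q -> P <- L
  P2: T <- H -> L
  P3: T <- Q <- H -> L
  P4: T <- Q -> P <- L
That exhausts the simple backdoor paths. Count: 4.

4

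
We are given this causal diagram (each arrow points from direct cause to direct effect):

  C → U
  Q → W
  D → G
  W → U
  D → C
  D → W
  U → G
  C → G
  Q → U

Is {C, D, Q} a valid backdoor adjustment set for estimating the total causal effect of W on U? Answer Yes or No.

Yes

Backdoor paths from W to U (paths whose first edge points into W):
  P1: W <- D -> C -> U
  P2: W <- D -> C -> G <- U
  P3: W <- D -> G <- C -> U
  P4: W <- D -> G <- U
  P5: W <- Q -> U
Condition 1 (no descendant of W in the set): holds — descendants of W are {G, U}; none are in {C, D, Q}.
Condition 2 (every backdoor path blocked by {C, D, Q}):
  P1: blocked at fork node D ∈ conditioning set.
  P2: blocked at fork node D ∈ conditioning set.
  P3: blocked at fork node D ∈ conditioning set.
  P4: blocked at fork node D ∈ conditioning set.
  P5: blocked at fork node Q ∈ conditioning set.
{C, D, Q} satisfies the backdoor criterion.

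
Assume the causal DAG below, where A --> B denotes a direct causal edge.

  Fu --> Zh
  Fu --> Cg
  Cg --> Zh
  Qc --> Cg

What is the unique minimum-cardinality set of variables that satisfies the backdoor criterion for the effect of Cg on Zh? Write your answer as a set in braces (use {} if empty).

Variables eligible for adjustment (non-descendants of Cg, excluding Cg and Zh): {Fu, Qc}.
Backdoor paths from Cg to Zh:
  P1: Cg <- Fu -> Zh
The empty set is not sufficient: P1 (Cg <- Fu -> Zh) has no collider blocking it and no conditioned non-collider, so it is open.
Try {Fu}:
  P1: blocked at fork node Fu ∈ conditioning set.
{Fu} contains no descendant of Cg and blocks every backdoor path.
No other singleton works — e.g. {Qc} leaves P1 open — so {Fu} is the unique smallest valid adjustment set.

{Fu}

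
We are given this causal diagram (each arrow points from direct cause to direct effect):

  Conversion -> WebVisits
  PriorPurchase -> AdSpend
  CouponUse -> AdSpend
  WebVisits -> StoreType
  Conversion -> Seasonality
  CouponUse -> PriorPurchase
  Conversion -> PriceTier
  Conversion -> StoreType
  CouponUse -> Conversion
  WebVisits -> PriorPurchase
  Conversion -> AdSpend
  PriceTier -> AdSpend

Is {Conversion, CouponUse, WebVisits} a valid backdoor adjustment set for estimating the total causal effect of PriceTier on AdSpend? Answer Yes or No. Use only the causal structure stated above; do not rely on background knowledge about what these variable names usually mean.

Backdoor paths from PriceTier to AdSpend (paths whose first edge points into PriceTier):
  P1: PriceTier <- Conversion <- CouponUse -> PriorPurchase -> AdSpend
  P2: PriceTier <- Conversion <- CouponUse -> AdSpend
  P3: PriceTier <- Conversion -> WebVisits -> PriorPurchase <- CouponUse -> AdSpend
  P4: PriceTier <- Conversion -> WebVisits -> PriorPurchase -> AdSpend
  P5: PriceTier <- Conversion -> AdSpend
  P6: PriceTier <- Conversion -> StoreType <- WebVisits -> PriorPurchase <- CouponUse -> AdSpend
  P7: PriceTier <- Conversion -> StoreType <- WebVisits -> PriorPurchase -> AdSpend
Condition 1 (no descendant of PriceTier in the set): holds — descendants of PriceTier are {AdSpend}; none are in {Conversion, CouponUse, WebVisits}.
Condition 2 (every backdoor path blocked by {Conversion, CouponUse, WebVisits}):
  P1: blocked at chain node Conversion ∈ conditioning set.
  P2: blocked at chain node Conversion ∈ conditioning set.
  P3: blocked at fork node Conversion ∈ conditioning set.
  P4: blocked at fork node Conversion ∈ conditioning set.
  P5: blocked at fork node Conversion ∈ conditioning set.
  P6: blocked at fork node Conversion ∈ conditioning set.
  P7: blocked at fork node Conversion ∈ conditioning set.
{Conversion, CouponUse, WebVisits} satisfies the backdoor criterion.

Yes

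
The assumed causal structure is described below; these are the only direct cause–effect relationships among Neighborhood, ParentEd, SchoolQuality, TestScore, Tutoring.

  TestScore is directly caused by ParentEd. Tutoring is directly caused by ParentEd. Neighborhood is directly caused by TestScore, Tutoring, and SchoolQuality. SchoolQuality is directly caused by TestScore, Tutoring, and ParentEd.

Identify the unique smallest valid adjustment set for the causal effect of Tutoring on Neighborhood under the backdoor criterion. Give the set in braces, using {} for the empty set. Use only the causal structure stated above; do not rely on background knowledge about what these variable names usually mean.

Variables eligible for adjustment (non-descendants of Tutoring, excluding Tutoring and Neighborhood): {ParentEd, TestScore}.
Backdoor paths from Tutoring to Neighborhood:
  P1: Tutoring <- ParentEd -> TestScore -> SchoolQuality -> Neighborhood
  P2: Tutoring <- ParentEd -> TestScore -> Neighborhood
  P3: Tutoring <- ParentEd -> SchoolQuality <- TestScore -> Neighborhood
  P4: Tutoring <- ParentEd -> SchoolQuality -> Neighborhood
The empty set is not sufficient: P1 (Tutoring <- ParentEd -> TestScore -> SchoolQuality -> Neighborhood) has no collider blocking it and no conditioned non-collider, so it is open.
Try {ParentEd}:
  P1: blocked at fork node ParentEd ∈ conditioning set.
  P2: blocked at fork node ParentEd ∈ conditioning set.
  P3: blocked at fork node ParentEd ∈ conditioning set.
  P4: blocked at fork node ParentEd ∈ conditioning set.
{ParentEd} contains no descendant of Tutoring and blocks every backdoor path.
No other singleton works — e.g. {TestScore} leaves P4 open — so {ParentEd} is the unique smallest valid adjustment set.

{ParentEd}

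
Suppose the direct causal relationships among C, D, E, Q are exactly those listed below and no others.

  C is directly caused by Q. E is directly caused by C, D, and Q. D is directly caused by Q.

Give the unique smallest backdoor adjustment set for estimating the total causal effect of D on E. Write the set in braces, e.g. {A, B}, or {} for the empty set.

Variables eligible for adjustment (non-descendants of D, excluding D and E): {C, Q}.
Backdoor paths from D to E:
  P1: D <- Q -> C -> E
  P2: D <- Q -> E
The empty set is not sufficient: P1 (D <- Q -> C -> E) has no collider blocking it and no conditioned non-collider, so it is open.
Try {Q}:
  P1: blocked at fork node Q ∈ conditioning set.
  P2: blocked at fork node Q ∈ conditioning set.
{Q} contains no descendant of D and blocks every backdoor path.
No other singleton works — e.g. {C} leaves P2 open — so {Q} is the unique smallest valid adjustment set.

{Q}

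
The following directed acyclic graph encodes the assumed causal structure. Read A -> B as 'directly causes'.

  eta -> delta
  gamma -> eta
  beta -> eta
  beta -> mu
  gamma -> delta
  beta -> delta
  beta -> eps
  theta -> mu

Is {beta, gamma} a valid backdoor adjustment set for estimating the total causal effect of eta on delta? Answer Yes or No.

Backdoor paths from eta to delta (paths whose first edge points into eta):
  P1: eta <- gamma -> delta
  P2: eta <- beta -> delta
Condition 1 (no descendant of eta in the set): holds — descendants of eta are {delta}; none are in {beta, gamma}.
Condition 2 (every backdoor path blocked by {beta, gamma}):
  P1: blocked at fork node gamma ∈ conditioning set.
  P2: blocked at fork node beta ∈ conditioning set.
{beta, gamma} satisfies the backdoor criterion.

Yes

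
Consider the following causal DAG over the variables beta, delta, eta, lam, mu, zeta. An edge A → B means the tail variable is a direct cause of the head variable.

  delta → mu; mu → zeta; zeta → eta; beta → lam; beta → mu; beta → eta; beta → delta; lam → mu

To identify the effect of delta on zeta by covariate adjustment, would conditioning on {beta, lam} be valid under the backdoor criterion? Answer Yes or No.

Yes

Backdoor paths from delta to zeta (paths whose first edge points into delta):
  P1: delta <- beta -> lam -> mu -> zeta
  P2: delta <- beta -> mu -> zeta
  P3: delta <- beta -> eta <- zeta
Condition 1 (no descendant of delta in the set): holds — descendants of delta are {eta, mu, zeta}; none are in {beta, lam}.
Condition 2 (every backdoor path blocked by {beta, lam}):
  P1: blocked at fork node beta ∈ conditioning set.
  P2: blocked at fork node beta ∈ conditioning set.
  P3: blocked at fork node beta ∈ conditioning set.
{beta, lam} satisfies the backdoor criterion.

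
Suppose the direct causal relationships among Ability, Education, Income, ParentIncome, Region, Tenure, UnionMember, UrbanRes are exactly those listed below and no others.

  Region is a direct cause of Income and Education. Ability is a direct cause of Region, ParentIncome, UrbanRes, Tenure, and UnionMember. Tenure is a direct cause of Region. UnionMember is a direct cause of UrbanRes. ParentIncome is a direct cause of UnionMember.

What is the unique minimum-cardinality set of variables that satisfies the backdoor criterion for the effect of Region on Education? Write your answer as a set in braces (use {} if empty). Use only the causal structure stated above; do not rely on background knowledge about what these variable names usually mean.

Variables eligible for adjustment (non-descendants of Region, excluding Region and Education): {Ability, ParentIncome, Tenure, UnionMember, UrbanRes}.
Backdoor paths from Region to Education:
  (none)
With no backdoor paths the empty set already satisfies the criterion, and it is trivially minimal.

{}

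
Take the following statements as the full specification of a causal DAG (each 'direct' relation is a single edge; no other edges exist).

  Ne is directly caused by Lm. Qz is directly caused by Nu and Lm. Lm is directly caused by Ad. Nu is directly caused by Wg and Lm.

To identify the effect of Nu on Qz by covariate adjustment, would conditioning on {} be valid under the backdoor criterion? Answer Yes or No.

No

Backdoor paths from Nu to Qz (paths whose first edge points into Nu):
  P1: Nu <- Lm -> Qz
Condition 1 (no descendant of Nu in the set): holds — descendants of Nu are {Qz}; none are in {}.
Condition 2 (every backdoor path blocked by {}):
  P1: open — no interior node is in the conditioning set.
{} does not satisfy the backdoor criterion.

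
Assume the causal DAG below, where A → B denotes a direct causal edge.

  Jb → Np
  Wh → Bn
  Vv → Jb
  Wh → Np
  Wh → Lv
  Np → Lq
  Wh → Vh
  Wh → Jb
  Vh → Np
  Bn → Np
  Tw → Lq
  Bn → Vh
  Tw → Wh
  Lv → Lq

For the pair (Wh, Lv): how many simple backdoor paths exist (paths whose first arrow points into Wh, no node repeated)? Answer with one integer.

A backdoor path from Wh to Lv is any simple undirected path whose first edge points into Wh (i.e. leaves Wh via a parent).
Parents of Wh: {Tw}.
Enumerating:
  P1: Wh <- Tw -> Lq <- Lv
That exhausts the simple backdoor paths. Count: 1.

1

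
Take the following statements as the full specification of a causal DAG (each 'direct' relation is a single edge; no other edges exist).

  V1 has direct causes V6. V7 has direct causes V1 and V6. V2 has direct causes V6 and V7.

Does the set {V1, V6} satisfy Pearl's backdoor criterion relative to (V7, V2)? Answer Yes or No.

Backdoor paths from V7 to V2 (paths whose first edge points into V7):
  P1: V7 <- V6 -> V2
  P2: V7 <- V1 <- V6 -> V2
Condition 1 (no descendant of V7 in the set): holds — descendants of V7 are {V2}; none are in {V1, V6}.
Condition 2 (every backdoor path blocked by {V1, V6}):
  P1: blocked at fork node V6 ∈ conditioning set.
  P2: blocked at chain node V1 ∈ conditioning set.
{V1, V6} satisfies the backdoor criterion.

Yes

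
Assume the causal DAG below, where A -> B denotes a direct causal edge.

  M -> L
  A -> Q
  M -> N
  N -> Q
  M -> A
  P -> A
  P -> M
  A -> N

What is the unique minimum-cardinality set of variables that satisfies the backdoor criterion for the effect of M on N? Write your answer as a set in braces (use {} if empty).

{P}

Variables eligible for adjustment (non-descendants of M, excluding M and N): {P}.
Backdoor paths from M to N:
  P1: M <- P -> A -> N
  P2: M <- P -> A -> Q <- N
The empty set is not sufficient: P1 (M <- P -> A -> N) has no collider blocking it and no conditioned non-collider, so it is open.
Try {P}:
  P1: blocked at fork node P ∈ conditioning set.
  P2: blocked at fork node P ∈ conditioning set.
{P} contains no descendant of M and blocks every backdoor path.
{P} is the unique smallest valid adjustment set.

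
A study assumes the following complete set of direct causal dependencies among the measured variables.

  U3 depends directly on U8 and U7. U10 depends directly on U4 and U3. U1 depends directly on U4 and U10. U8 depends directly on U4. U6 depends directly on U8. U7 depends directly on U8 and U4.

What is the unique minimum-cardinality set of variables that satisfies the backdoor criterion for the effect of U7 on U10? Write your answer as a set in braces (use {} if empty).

{U4, U8}

Variables eligible for adjustment (non-descendants of U7, excluding U7 and U10): {U4, U6, U8}.
Backdoor paths from U7 to U10:
  P1: U7 <- U4 -> U8 -> U3 -> U10
  P2: U7 <- U4 -> U10
  P3: U7 <- U4 -> U1 <- U10
  P4: U7 <- U8 <- U4 -> U10
  P5: U7 <- U8 <- U4 -> U1 <- U10
  P6: U7 <- U8 -> U3 -> U10
The empty set is not sufficient: P1 (U7 <- U4 -> U8 -> U3 -> U10) has no collider blocking it and no conditioned non-collider, so it is open.
Try {U4, U8}:
  P1: blocked at fork node U4 ∈ conditioning set.
  P2: blocked at fork node U4 ∈ conditioning set.
  P3: blocked at fork node U4 ∈ conditioning set.
  P4: blocked at chain node U8 ∈ conditioning set.
  P5: blocked at chain node U8 ∈ conditioning set.
  P6: blocked at fork node U8 ∈ conditioning set.
{U4, U8} contains no descendant of U7 and blocks every backdoor path.
Every element of {U4, U8} is needed (dropping U4 leaves P2 open; dropping U8 leaves P6 open), so no proper subset is valid.
Among all size-2 subsets of the eligible variables, only {U4, U8} blocks every backdoor path, so it is the unique smallest valid adjustment set.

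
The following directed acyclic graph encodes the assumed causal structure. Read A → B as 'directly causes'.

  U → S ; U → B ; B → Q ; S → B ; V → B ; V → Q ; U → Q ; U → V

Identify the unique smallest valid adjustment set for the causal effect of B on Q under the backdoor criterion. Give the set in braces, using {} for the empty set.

Variables eligible for adjustment (non-descendants of B, excluding B and Q): {S, U, V}.
Backdoor paths from B to Q:
  P1: B <- U -> V -> Q
  P2: B <- U -> Q
  P3: B <- S <- U -> V -> Q
  P4: B <- S <- U -> Q
  P5: B <- V <- U -> Q
  P6: B <- V -> Q
The empty set is not sufficient: P1 (B <- U -> V -> Q) has no collider blocking it and no conditioned non-collider, so it is open.
Try {U, V}:
  P1: blocked at fork node U ∈ conditioning set.
  P2: blocked at fork node U ∈ conditioning set.
  P3: blocked at fork node U ∈ conditioning set.
  P4: blocked at fork node U ∈ conditioning set.
  P5: blocked at chain node V ∈ conditioning set.
  P6: blocked at fork node V ∈ conditioning set.
{U, V} contains no descendant of B and blocks every backdoor path.
Every element of {U, V} is needed (dropping U leaves P2 open; dropping V leaves P6 open), so no proper subset is valid.
Among all size-2 subsets of the eligible variables, only {U, V} blocks every backdoor path, so it is the unique smallest valid adjustment set.

{U, V}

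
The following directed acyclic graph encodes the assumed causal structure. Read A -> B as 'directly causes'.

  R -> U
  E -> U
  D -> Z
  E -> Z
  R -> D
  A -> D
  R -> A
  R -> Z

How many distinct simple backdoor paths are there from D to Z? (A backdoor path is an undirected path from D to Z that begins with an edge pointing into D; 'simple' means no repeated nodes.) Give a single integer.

A backdoor path from D to Z is any simple undirected path whose first edge points into D (i.e. leaves D via a parent).
Parents of D: {A, R}.
Enumerating:
  P1: D <- R -> Z
  P2: D <- R -> U <- E -> Z
  P3: D <- A <- R -> Z
  P4: D <- A <- R -> U <- E -> Z
That exhausts the simple backdoor paths. Count: 4.

4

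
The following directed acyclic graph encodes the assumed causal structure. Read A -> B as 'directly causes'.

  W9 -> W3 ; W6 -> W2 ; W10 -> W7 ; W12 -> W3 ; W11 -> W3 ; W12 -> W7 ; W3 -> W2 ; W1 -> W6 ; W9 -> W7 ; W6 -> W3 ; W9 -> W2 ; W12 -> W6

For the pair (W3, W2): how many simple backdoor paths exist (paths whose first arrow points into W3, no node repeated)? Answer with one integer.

6

A backdoor path from W3 to W2 is any simple undirected path whose first edge points into W3 (i.e. leaves W3 via a parent).
Parents of W3: {W11, W12, W6, W9}.
Enumerating:
  P1: W3 <- W12 -> W6 -> W2
  P2: W3 <- W12 -> W7 <- W9 -> W2
  P3: W3 <- W6 <- W12 -> W7 <- W9 -> W2
  P4: W3 <- W6 -> W2
  P5: W3 <- W9 -> W2
  P6: W3 <- W9 -> W7 <- W12 -> W6 -> W2
That exhausts the simple backdoor paths. Count: 6.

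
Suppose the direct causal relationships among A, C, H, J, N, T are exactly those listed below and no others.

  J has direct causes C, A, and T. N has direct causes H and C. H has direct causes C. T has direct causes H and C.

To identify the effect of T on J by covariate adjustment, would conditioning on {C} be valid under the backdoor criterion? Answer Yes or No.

Yes

Backdoor paths from T to J (paths whose first edge points into T):
  P1: T <- C -> J
  P2: T <- H <- C -> J
  P3: T <- H -> N <- C -> J
Condition 1 (no descendant of T in the set): holds — descendants of T are {J}; none are in {C}.
Condition 2 (every backdoor path blocked by {C}):
  P1: blocked at fork node C ∈ conditioning set.
  P2: blocked at fork node C ∈ conditioning set.
  P3: blocked at collider N (neither it nor any descendant is in the conditioning set).
{C} satisfies the backdoor criterion.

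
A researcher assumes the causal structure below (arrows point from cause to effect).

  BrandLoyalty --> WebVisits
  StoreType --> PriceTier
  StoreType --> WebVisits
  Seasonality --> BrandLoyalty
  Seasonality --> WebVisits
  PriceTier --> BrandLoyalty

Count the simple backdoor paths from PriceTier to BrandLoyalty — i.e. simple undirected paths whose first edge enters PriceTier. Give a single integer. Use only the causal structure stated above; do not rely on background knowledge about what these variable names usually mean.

2

A backdoor path from PriceTier to BrandLoyalty is any simple undirected path whose first edge points into PriceTier (i.e. leaves PriceTier via a parent).
Parents of PriceTier: {StoreType}.
Enumerating:
  P1: PriceTier <- StoreType -> WebVisits <- Seasonality -> BrandLoyalty
  P2: PriceTier <- StoreType -> WebVisits <- BrandLoyalty
That exhausts the simple backdoor paths. Count: 2.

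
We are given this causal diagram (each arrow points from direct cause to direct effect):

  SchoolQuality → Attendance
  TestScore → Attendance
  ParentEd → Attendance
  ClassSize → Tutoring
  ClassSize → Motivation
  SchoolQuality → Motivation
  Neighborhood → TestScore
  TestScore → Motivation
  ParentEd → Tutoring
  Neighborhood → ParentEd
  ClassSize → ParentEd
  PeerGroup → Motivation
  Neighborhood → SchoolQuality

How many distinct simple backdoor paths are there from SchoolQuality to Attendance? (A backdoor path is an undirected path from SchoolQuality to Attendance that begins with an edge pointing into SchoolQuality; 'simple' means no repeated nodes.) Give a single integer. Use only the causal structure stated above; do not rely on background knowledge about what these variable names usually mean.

6

A backdoor path from SchoolQuality to Attendance is any simple undirected path whose first edge points into SchoolQuality (i.e. leaves SchoolQuality via a parent).
Parents of SchoolQuality: {Neighborhood}.
Enumerating:
  P1: SchoolQuality <- Neighborhood -> ParentEd <- ClassSize -> Motivation <- TestScore -> Attendance
  P2: SchoolQuality <- Neighborhood -> ParentEd -> Tutoring <- ClassSize -> Motivation <- TestScore -> Attendance
  P3: SchoolQuality <- Neighborhood -> ParentEd -> Attendance
  P4: SchoolQuality <- Neighborhood -> TestScore -> Attendance
  P5: SchoolQuality <- Neighborhood -> TestScore -> Motivation <- ClassSize -> ParentEd -> Attendance
  P6: SchoolQuality <- Neighborhood -> TestScore -> Motivation <- ClassSize -> Tutoring <- ParentEd -> Attendance
That exhausts the simple backdoor paths. Count: 6.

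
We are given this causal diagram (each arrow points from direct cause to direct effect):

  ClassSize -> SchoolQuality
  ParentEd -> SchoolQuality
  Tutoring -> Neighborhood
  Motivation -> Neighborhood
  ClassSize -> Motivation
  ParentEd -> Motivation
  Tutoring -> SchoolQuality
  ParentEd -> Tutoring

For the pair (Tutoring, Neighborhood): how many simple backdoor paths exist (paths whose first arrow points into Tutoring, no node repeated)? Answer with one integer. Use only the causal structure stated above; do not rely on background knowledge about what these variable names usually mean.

A backdoor path from Tutoring to Neighborhood is any simple undirected path whose first edge points into Tutoring (i.e. leaves Tutoring via a parent).
Parents of Tutoring: {ParentEd}.
Enumerating:
  P1: Tutoring <- ParentEd -> Motivation -> Neighborhood
  P2: Tutoring <- ParentEd -> SchoolQuality <- ClassSize -> Motivation -> Neighborhood
That exhausts the simple backdoor paths. Count: 2.

2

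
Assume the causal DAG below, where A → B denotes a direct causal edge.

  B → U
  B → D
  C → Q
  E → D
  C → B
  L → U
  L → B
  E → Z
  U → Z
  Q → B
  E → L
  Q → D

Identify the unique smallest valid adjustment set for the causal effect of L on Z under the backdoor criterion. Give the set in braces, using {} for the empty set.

Variables eligible for adjustment (non-descendants of L, excluding L and Z): {C, E, Q}.
Backdoor paths from L to Z:
  P1: L <- E -> D <- Q <- C -> B -> U -> Z
  P2: L <- E -> D <- Q -> B -> U -> Z
  P3: L <- E -> D <- B -> U -> Z
  P4: L <- E -> Z
The empty set is not sufficient: P4 (L <- E -> Z) has no collider blocking it and no conditioned non-collider, so it is open.
Try {E}:
  P1: blocked at fork node E ∈ conditioning set.
  P2: blocked at fork node E ∈ conditioning set.
  P3: blocked at fork node E ∈ conditioning set.
  P4: blocked at fork node E ∈ conditioning set.
{E} contains no descendant of L and blocks every backdoor path.
No other singleton works — e.g. {C} leaves P4 open — so {E} is the unique smallest valid adjustment set.

{E}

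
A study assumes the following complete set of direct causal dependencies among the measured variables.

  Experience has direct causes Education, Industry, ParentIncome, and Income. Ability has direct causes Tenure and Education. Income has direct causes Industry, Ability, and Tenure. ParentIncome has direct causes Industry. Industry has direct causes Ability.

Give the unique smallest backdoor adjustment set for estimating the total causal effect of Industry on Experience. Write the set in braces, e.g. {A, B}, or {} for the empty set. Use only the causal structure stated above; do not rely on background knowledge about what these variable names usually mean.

Variables eligible for adjustment (non-descendants of Industry, excluding Industry and Experience): {Ability, Education, Tenure}.
Backdoor paths from Industry to Experience:
  P1: Industry <- Ability <- Education -> Experience
  P2: Industry <- Ability <- Tenure -> Income -> Experience
  P3: Industry <- Ability -> Income -> Experience
The empty set is not sufficient: P1 (Industry <- Ability <- Education -> Experience) has no collider blocking it and no conditioned non-collider, so it is open.
Try {Ability}:
  P1: blocked at chain node Ability ∈ conditioning set.
  P2: blocked at chain node Ability ∈ conditioning set.
  P3: blocked at fork node Ability ∈ conditioning set.
{Ability} contains no descendant of Industry and blocks every backdoor path.
No other singleton works — e.g. {Education} leaves P2 open — so {Ability} is the unique smallest valid adjustment set.

{Ability}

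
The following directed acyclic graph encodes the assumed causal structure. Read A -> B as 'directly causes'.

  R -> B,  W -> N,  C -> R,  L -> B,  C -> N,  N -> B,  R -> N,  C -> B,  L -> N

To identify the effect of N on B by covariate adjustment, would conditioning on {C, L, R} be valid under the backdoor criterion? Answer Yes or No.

Backdoor paths from N to B (paths whose first edge points into N):
  P1: N <- L -> B
  P2: N <- C -> R -> B
  P3: N <- C -> B
  P4: N <- R <- C -> B
  P5: N <- R -> B
Condition 1 (no descendant of N in the set): holds — descendants of N are {B}; none are in {C, L, R}.
Condition 2 (every backdoor path blocked by {C, L, R}):
  P1: blocked at fork node L ∈ conditioning set.
  P2: blocked at fork node C ∈ conditioning set.
  P3: blocked at fork node C ∈ conditioning set.
  P4: blocked at chain node R ∈ conditioning set.
  P5: blocked at fork node R ∈ conditioning set.
{C, L, R} satisfies the backdoor criterion.

Yes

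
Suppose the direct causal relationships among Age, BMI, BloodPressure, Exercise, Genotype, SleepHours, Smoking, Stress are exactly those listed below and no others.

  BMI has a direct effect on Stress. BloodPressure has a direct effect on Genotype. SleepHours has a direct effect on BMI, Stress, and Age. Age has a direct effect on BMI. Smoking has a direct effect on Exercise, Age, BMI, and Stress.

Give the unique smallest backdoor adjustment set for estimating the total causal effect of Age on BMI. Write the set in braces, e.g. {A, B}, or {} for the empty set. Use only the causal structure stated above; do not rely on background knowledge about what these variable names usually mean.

{SleepHours, Smoking}

Variables eligible for adjustment (non-descendants of Age, excluding Age and BMI): {BloodPressure, Exercise, Genotype, SleepHours, Smoking}.
Backdoor paths from Age to BMI:
  P1: Age <- Smoking -> BMI
  P2: Age <- Smoking -> Stress <- SleepHours -> BMI
  P3: Age <- Smoking -> Stress <- BMI
  P4: Age <- SleepHours -> BMI
  P5: Age <- SleepHours -> Stress <- Smoking -> BMI
  P6: Age <- SleepHours -> Stress <- BMI
The empty set is not sufficient: P1 (Age <- Smoking -> BMI) has no collider blocking it and no conditioned non-collider, so it is open.
Try {SleepHours, Smoking}:
  P1: blocked at fork node Smoking ∈ conditioning set.
  P2: blocked at fork node Smoking ∈ conditioning set.
  P3: blocked at fork node Smoking ∈ conditioning set.
  P4: blocked at fork node SleepHours ∈ conditioning set.
  P5: blocked at fork node SleepHours ∈ conditioning set.
  P6: blocked at fork node SleepHours ∈ conditioning set.
{SleepHours, Smoking} contains no descendant of Age and blocks every backdoor path.
Every element of {SleepHours, Smoking} is needed (dropping SleepHours leaves P4 open; dropping Smoking leaves P1 open), so no proper subset is valid.
Among all size-2 subsets of the eligible variables, only {SleepHours, Smoking} blocks every backdoor path, so it is the unique smallest valid adjustment set.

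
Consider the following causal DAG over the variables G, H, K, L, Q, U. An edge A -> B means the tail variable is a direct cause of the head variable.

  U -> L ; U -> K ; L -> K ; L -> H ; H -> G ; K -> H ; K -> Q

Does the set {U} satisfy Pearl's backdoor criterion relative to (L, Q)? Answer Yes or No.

Backdoor paths from L to Q (paths whose first edge points into L):
  P1: L <- U -> K -> Q
Condition 1 (no descendant of L in the set): holds — descendants of L are {G, H, K, Q}; none are in {U}.
Condition 2 (every backdoor path blocked by {U}):
  P1: blocked at fork node U ∈ conditioning set.
{U} satisfies the backdoor criterion.

Yes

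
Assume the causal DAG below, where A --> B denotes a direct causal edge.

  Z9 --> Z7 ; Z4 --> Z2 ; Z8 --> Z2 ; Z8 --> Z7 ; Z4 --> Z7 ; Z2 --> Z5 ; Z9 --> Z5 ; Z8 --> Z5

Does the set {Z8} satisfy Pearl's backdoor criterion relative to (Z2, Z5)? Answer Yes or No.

Yes

Backdoor paths from Z2 to Z5 (paths whose first edge points into Z2):
  P1: Z2 <- Z4 -> Z7 <- Z9 -> Z5
  P2: Z2 <- Z4 -> Z7 <- Z8 -> Z5
  P3: Z2 <- Z8 -> Z7 <- Z9 -> Z5
  P4: Z2 <- Z8 -> Z5
Condition 1 (no descendant of Z2 in the set): holds — descendants of Z2 are {Z5}; none are in {Z8}.
Condition 2 (every backdoor path blocked by {Z8}):
  P1: blocked at collider Z7 (neither it nor any descendant is in the conditioning set).
  P2: blocked at collider Z7 (neither it nor any descendant is in the conditioning set).
  P3: blocked at fork node Z8 ∈ conditioning set.
  P4: blocked at fork node Z8 ∈ conditioning set.
{Z8} satisfies the backdoor criterion.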